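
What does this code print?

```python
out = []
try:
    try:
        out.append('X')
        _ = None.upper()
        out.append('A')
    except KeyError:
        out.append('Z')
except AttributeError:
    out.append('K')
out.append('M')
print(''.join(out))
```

Execution trace: 'X' (try body) → 'K' (outer except AttributeError) → 'M' (after the try/except). Output: XKM

Answer: XKM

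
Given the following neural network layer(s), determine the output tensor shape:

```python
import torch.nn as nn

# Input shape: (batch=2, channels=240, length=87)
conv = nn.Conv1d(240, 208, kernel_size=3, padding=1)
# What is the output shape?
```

Input: (2, 240, 87) -> Output: (2, 208, 87)

Answer: (2, 208, 87)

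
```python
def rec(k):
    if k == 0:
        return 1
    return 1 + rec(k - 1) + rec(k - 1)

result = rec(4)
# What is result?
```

rec(k) = 1 + 2·rec(k-1), rec(0)=1. Closed form: (1+1)·2^4 - 1 = 31.

Answer: 31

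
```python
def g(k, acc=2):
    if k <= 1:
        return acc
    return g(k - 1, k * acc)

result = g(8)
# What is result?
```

Accumulator trace (n, acc): (8, 2) -> (7, 16) -> (6, 112) -> (5, 672) -> (4, 3360) -> (3, 13440) -> (2, 40320) -> (1, 80640) -> return 80640

Answer: 80640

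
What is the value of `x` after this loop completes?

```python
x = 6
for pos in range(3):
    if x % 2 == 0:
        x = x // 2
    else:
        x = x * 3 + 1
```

Collatz-style transformation from 6
`x` takes the values: 6 → 3 → 10 → 5

Answer: 5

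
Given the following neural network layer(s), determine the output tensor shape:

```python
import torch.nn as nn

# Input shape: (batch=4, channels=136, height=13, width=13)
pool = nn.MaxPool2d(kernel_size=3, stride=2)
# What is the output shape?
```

Input: (4, 136, 13, 13) -> Output: (4, 136, 6, 6)

Answer: (4, 136, 6, 6)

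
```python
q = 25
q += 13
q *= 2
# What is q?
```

Trace:
`q = 25` → q = 25
`q += 13` → q = 38
`q *= 2` → q = 76
So q = 76

Answer: 76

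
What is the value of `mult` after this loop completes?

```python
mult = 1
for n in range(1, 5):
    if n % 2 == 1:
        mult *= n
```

Product of odd numbers 1 to 4
`mult` takes the values: 1 → 3

Answer: 3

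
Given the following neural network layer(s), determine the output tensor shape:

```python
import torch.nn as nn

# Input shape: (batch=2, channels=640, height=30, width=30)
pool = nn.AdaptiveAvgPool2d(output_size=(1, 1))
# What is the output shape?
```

Input: (2, 640, 30, 30) -> Output: (2, 640, 1, 1)

Answer: (2, 640, 1, 1)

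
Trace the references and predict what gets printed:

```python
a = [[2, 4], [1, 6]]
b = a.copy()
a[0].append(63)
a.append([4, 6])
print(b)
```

Key concept: shallow copy with nested lists.
Step by step:
`a = [[2, 4], [1, 6]]` → a = [[2, 4], [1, 6]]
`b = a.copy()` → b = [[2, 4], [1, 6]]
`a[0].append(63)` → a = [[2, 4, 63], [1, 6]]; b = [[2, 4, 63], [1, 6]]
`a.append([4, 6])` → a = [[2, 4, 63], [1, 6], [4, 6]]
`print(b)` → prints [[2, 4, 63], [1, 6]]

Answer: [[2, 4, 63], [1, 6]]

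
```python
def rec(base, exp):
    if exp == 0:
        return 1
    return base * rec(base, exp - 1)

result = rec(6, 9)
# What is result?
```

rec(6, 9) = 6 * 6 * 6 * 6 * 6 * 6 * 6 * 6 * 6 = 10077696

Answer: 10077696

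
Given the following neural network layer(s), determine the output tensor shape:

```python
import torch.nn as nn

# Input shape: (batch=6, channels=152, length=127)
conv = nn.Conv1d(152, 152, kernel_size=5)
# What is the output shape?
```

Input: (6, 152, 127) -> Output: (6, 152, 123)

Answer: (6, 152, 123)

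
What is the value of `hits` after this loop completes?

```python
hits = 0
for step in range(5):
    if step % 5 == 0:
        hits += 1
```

Count numbers divisible by 5 in range(5)
`hits` takes the values: 0 → 1

Answer: 1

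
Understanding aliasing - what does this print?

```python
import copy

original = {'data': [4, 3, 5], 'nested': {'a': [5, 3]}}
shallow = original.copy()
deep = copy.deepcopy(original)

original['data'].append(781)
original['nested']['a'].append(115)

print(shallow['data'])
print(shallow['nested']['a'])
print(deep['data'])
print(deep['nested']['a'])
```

Key concept: comparing shallow vs deep copy.
Step by step:
`original = {'data': [4, 3, 5], 'nested': {'a': [5, 3]}}` → original = {'data': [4, 3, 5], 'nested': {'a': [5, 3]}}
`shallow = original.copy()` → shallow = {'data': [4, 3, 5], 'nested': {'a': [5, 3]}}
`deep = copy.deepcopy(original)` → deep = {'data': [4, 3, 5], 'nested': {'a': [5, 3]}}
`original['data'].append(781)` → original = {'data': [4, 3, 5, 781], 'nested': {'a': [5, 3]}}; shallow = {'data': [4, 3, 5, 781], 'nested': {'a': [5, 3]}}
`original['nested']['a'].append(115)` → original = {'data': [4, 3, 5, 781], 'nested': {'a': [5, 3, 115]}}; shallow = {'data': [4, 3, 5, 781], 'nested': {'a': [5, 3, 115]}}
`print(shallow['data'])` → prints [4, 3, 5, 781]
`print(shallow['nested']['a'])` → prints [5, 3, 115]
`print(deep['data'])` → prints [4, 3, 5]
`print(deep['nested']['a'])` → prints [5, 3]

Answer:
[4, 3, 5, 781]
[5, 3, 115]
[4, 3, 5]
[5, 3]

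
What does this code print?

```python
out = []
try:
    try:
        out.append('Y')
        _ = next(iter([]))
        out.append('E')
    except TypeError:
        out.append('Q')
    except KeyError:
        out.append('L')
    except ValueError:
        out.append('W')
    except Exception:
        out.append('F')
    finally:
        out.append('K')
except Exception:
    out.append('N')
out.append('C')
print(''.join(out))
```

Execution trace: 'Y' (inner try body) → 'F' (inner except Exception) → 'K' (inner finally) → 'C' (after the try/except). Output: YFKC

Answer: YFKC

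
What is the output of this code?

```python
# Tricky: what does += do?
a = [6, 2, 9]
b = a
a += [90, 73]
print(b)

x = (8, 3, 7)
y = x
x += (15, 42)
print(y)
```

Key concept: += behavior differs for mutable vs immutable.
Step by step:
`a = [6, 2, 9]` → a = [6, 2, 9]
`b = a` → b = [6, 2, 9] (same object as a)
`a += [90, 73]` → a = [6, 2, 9, 90, 73] (same object as b); b = [6, 2, 9, 90, 73] (same object as a)
`print(b)` → prints [6, 2, 9, 90, 73]
`x = (8, 3, 7)` → x = (8, 3, 7)
`y = x` → y = (8, 3, 7)
`x += (15, 42)` → x = (8, 3, 7, 15, 42)
`print(y)` → prints (8, 3, 7)

Answer:
[6, 2, 9, 90, 73]
(8, 3, 7)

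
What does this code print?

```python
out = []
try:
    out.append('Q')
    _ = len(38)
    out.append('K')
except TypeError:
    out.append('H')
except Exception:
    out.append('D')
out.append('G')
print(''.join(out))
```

Execution trace: 'Q' (try body) → 'H' (except TypeError) → 'G' (after the try/except). Output: QHG

Answer: QHG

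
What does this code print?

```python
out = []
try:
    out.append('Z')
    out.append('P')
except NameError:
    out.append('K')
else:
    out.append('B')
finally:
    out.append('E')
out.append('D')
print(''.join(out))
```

Execution trace: 'Z' (try body) → 'P' (try body, no exception) → 'B' (else) → 'E' (finally) → 'D' (after the try/except). Output: ZPBED

Answer: ZPBED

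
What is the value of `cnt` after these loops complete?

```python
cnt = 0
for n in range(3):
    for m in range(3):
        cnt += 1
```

3 * 3 = 9
`cnt` takes the values: 0 → 1 → 2 → 3 → 4 → 5 → 6 → 7 → 8 → 9

Answer: 9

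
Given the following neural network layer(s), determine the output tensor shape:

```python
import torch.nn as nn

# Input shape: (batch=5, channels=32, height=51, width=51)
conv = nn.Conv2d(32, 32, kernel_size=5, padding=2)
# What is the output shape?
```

Input: (5, 32, 51, 51) -> Output: (5, 32, 51, 51)

Answer: (5, 32, 51, 51)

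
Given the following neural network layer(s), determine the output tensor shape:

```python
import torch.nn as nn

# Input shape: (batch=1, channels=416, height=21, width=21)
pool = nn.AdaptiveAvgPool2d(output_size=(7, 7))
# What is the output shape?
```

Input: (1, 416, 21, 21) -> Output: (1, 416, 7, 7)

Answer: (1, 416, 7, 7)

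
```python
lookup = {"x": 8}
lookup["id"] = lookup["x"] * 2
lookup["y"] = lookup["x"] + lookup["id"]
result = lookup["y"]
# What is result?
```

Trace:
`lookup = {"x": 8}` → lookup = {'x': 8}
`lookup["id"] = lookup["x"] * 2` → lookup = {'x': 8, 'id': 16}
`lookup["y"] = lookup["x"] + lookup["id"]` → lookup = {'x': 8, 'id': 16, 'y': 24}
`result = lookup["y"]` → result = 24
So result = 24

Answer: 24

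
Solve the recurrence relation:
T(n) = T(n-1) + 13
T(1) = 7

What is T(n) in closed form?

Unrolling: T(n) = T(1) + 13·(n-1) = 7 + 13(n-1) = 13n - 6.

Answer: T(n) = 13n - 6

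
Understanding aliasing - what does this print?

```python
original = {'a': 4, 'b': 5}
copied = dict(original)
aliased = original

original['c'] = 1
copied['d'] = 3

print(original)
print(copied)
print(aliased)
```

Key concept: dict() creates copy, assignment creates alias.
Step by step:
`original = {'a': 4, 'b': 5}` → original = {'a': 4, 'b': 5}
`copied = dict(original)` → copied = {'a': 4, 'b': 5}
`aliased = original` → aliased = {'a': 4, 'b': 5} (same object as original)
`original['c'] = 1` → original = {'a': 4, 'b': 5, 'c': 1} (same object as aliased); aliased = {'a': 4, 'b': 5, 'c': 1} (same object as original)
`copied['d'] = 3` → copied = {'a': 4, 'b': 5, 'd': 3}
`print(original)` → prints {'a': 4, 'b': 5, 'c': 1}
`print(copied)` → prints {'a': 4, 'b': 5, 'd': 3}
`print(aliased)` → prints {'a': 4, 'b': 5, 'c': 1}

Answer:
{'a': 4, 'b': 5, 'c': 1}
{'a': 4, 'b': 5, 'd': 3}
{'a': 4, 'b': 5, 'c': 1}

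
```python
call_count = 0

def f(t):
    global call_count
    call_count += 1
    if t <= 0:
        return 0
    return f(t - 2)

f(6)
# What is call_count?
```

Linear recursion stepping by 2: 4 calls from t=6 down to ≤0.

Answer: 4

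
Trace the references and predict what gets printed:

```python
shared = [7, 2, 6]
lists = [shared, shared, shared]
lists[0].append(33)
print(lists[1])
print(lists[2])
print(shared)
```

Key concept: list of same reference.
Step by step:
`shared = [7, 2, 6]` → shared = [7, 2, 6]
`lists = [shared, shared, shared]` → lists = [[7, 2, 6], [7, 2, 6], [7, 2, 6]]
`lists[0].append(33)` → shared = [7, 2, 6, 33]; lists = [[7, 2, 6, 33], [7, 2, 6, 33], [7, 2, 6, 33]]
`print(lists[1])` → prints [7, 2, 6, 33]
`print(lists[2])` → prints [7, 2, 6, 33]
`print(shared)` → prints [7, 2, 6, 33]

Answer:
[7, 2, 6, 33]
[7, 2, 6, 33]
[7, 2, 6, 33]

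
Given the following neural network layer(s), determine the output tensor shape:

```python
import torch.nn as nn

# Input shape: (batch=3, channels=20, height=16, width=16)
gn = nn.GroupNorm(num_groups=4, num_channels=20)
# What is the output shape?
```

Input: (3, 20, 16, 16) -> Output: (3, 20, 16, 16)

Answer: (3, 20, 16, 16)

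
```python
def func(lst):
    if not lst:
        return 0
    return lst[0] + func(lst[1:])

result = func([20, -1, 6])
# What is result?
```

20 + (-1) + 6 + 0 = 25

Answer: 25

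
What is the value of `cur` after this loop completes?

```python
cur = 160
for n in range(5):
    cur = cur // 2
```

Halve 5 times: 160 // 2^5 = 5
`cur` takes the values: 160 → 80 → 40 → 20 → 10 → 5

Answer: 5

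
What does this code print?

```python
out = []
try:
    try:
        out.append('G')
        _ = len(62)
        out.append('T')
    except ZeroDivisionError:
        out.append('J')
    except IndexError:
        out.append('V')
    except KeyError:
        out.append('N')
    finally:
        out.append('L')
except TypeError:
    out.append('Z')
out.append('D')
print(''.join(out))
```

Execution trace: 'G' (try body) → 'L' (finally) → 'Z' (outer except TypeError) → 'D' (after the try/except). Output: GLZD

Answer: GLZD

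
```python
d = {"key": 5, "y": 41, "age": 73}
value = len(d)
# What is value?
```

Trace:
`d = {"key": 5, "y": 41, "age": 73}` → d = {'key': 5, 'y': 41, 'age': 73}
`value = len(d)` → value = 3
So value = 3

Answer: 3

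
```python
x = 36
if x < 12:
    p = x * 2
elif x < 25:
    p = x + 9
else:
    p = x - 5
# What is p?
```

Trace:
`x = 36` → x = 36
`if x < 12: ...` → x < 12 is False, x < 25 is False, take else branch → p = 31
So p = 31

Answer: 31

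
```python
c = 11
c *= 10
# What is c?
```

Trace:
`c = 11` → c = 11
`c *= 10` → c = 110
So c = 110

Answer: 110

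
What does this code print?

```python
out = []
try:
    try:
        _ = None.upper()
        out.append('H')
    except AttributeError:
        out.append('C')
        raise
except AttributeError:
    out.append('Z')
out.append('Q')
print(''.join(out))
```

Execution trace: 'C' (inner except AttributeError) → 'Z' (outer except AttributeError) → 'Q' (after the try/except). Output: CZQ

Answer: CZQ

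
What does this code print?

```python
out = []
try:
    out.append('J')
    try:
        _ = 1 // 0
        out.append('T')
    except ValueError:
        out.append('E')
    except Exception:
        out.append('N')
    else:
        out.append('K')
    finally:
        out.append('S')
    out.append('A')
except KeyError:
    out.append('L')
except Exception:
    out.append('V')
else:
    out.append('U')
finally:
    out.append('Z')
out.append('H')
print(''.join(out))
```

Execution trace: 'J' (try body) → 'N' (inner except Exception) → 'S' (inner finally) → 'A' (try body, no exception) → 'U' (else) → 'Z' (finally) → 'H' (after the try/except). Output: JNSAUZH

Answer: JNSAUZH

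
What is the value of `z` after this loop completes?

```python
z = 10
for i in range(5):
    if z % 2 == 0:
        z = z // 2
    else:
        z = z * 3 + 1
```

Collatz-style transformation from 10
`z` takes the values: 10 → 5 → 16 → 8 → 4 → 2

Answer: 2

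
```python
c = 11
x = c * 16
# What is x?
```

Trace:
`c = 11` → c = 11
`x = c * 16` → x = 176
So x = 176

Answer: 176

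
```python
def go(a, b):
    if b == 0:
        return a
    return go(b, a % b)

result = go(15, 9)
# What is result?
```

go(15, 9) -> go(9, 6) -> go(6, 3) -> go(3, 0) -> 3

Answer: 3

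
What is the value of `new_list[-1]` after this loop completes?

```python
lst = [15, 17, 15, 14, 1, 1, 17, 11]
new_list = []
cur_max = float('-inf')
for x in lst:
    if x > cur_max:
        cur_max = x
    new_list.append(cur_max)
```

Running max ends at 17
`new_list` takes the values: [] → [15] → [15, 17] → [15, 17, 17] → [15, 17, 17, 17] → [15, 17, 17, 17, 17] → [15, 17, 17, 17, 17, 17] → [15, 17, 17, 17, 17, 17, 17] → [15, 17, 17, 17, 17, 17, 17, 17]
So `new_list[-1]` = 17

Answer: 17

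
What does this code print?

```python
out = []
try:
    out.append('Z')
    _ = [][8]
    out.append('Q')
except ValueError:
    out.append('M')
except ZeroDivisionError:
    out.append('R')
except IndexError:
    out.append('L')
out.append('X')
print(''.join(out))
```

Execution trace: 'Z' (try body) → 'L' (except IndexError) → 'X' (after the try/except). Output: ZLX

Answer: ZLX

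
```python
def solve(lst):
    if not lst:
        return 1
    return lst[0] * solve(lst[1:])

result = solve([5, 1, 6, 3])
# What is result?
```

Product over [5, 1, 6, 3] = 5 * 1 * 6 * 3 = 90

Answer: 90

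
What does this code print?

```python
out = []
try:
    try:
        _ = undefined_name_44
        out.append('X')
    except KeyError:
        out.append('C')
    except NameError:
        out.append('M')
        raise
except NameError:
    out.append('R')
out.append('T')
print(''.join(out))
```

Execution trace: 'M' (inner except NameError) → 'R' (outer except NameError) → 'T' (after the try/except). Output: MRT

Answer: MRT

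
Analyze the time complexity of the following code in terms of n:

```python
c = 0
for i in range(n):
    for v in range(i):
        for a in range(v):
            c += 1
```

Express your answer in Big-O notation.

Each loop level contributes: n × n × n. Multiplying the contributions gives O(n^3).

Answer: O(n^3)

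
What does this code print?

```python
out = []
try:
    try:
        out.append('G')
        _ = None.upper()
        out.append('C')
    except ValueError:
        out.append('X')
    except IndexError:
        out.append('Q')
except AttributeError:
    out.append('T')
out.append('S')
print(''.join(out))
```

Execution trace: 'G' (try body) → 'T' (outer except AttributeError) → 'S' (after the try/except). Output: GTS

Answer: GTS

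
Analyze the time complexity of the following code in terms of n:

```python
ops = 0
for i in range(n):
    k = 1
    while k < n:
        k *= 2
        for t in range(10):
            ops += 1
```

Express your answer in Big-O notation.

Each loop level contributes: n × log n × 1. Multiplying the contributions gives O(n log n).

Answer: O(n log n)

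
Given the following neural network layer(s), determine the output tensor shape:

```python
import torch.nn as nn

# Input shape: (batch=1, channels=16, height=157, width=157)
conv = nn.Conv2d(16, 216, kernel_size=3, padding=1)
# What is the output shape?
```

Input: (1, 16, 157, 157) -> Output: (1, 216, 157, 157)

Answer: (1, 216, 157, 157)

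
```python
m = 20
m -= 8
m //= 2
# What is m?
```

Trace:
`m = 20` → m = 20
`m -= 8` → m = 12
`m //= 2` → m = 6
So m = 6

Answer: 6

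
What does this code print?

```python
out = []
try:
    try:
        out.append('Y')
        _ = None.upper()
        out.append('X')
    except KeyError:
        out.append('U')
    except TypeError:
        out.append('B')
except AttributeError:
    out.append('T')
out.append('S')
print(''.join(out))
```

Execution trace: 'Y' (try body) → 'T' (outer except AttributeError) → 'S' (after the try/except). Output: YTS

Answer: YTS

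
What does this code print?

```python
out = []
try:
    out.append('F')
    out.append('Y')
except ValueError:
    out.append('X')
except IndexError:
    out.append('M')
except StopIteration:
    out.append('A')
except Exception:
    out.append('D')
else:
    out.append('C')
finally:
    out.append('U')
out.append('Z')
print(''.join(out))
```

Execution trace: 'F' (try body) → 'Y' (try body, no exception) → 'C' (else) → 'U' (finally) → 'Z' (after the try/except). Output: FYCUZ

Answer: FYCUZ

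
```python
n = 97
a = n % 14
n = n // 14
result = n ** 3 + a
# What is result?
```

Trace:
`n = 97` → n = 97
`a = n % 14` → a = 13
`n = n // 14` → n = 6
`result = n ** 3 + a` → result = 229
So result = 229

Answer: 229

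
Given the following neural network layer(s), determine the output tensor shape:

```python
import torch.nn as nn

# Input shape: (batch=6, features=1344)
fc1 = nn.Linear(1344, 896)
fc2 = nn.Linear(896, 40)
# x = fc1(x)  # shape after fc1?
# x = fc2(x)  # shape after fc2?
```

Input: (6, 1344) -> after fc1: (6, 896) -> Output: (6, 40)

Answer: (6, 40)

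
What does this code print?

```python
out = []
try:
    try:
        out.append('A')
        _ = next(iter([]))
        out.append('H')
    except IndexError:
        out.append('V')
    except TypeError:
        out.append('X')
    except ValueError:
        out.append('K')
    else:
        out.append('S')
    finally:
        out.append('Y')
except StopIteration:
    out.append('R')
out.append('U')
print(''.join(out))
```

Execution trace: 'A' (try body) → 'Y' (finally) → 'R' (outer except StopIteration) → 'U' (after the try/except). Output: AYRU

Answer: AYRU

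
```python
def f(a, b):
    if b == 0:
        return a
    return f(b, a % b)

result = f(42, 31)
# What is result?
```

f(42, 31) -> f(31, 11) -> f(11, 9) -> f(9, 2) -> f(2, 1) -> f(1, 0) -> 1

Answer: 1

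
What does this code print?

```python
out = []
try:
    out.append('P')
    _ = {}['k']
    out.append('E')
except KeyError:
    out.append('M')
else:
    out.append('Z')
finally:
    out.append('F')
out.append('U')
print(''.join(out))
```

Execution trace: 'P' (try body) → 'M' (except KeyError) → 'F' (finally) → 'U' (after the try/except). Output: PMFU

Answer: PMFU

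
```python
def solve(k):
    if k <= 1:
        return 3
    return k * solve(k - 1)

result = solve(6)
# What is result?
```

solve(6) = 6 * 5 * 4 * 3 * 2 * 3 = 2160

Answer: 2160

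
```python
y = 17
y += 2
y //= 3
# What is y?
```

Trace:
`y = 17` → y = 17
`y += 2` → y = 19
`y //= 3` → y = 6
So y = 6

Answer: 6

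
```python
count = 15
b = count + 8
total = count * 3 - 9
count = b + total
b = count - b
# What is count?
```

Trace:
`count = 15` → count = 15
`b = count + 8` → b = 23
`total = count * 3 - 9` → total = 36
`count = b + total` → count = 59
`b = count - b` → b = 36
So count = 59

Answer: 59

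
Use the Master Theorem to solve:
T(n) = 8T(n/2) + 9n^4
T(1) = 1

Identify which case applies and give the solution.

a=8, b=2, f(n)=9n^4. log_2(8) = 3. Since c=4 > 3 and the regularity condition holds (8(n/2)^4 = (8/2^4)n^4 with 8/2^4 < 1), Case 3 applies: T(n) = Θ(f(n)) = O(n^4).

Answer: O(n^4) - Case 3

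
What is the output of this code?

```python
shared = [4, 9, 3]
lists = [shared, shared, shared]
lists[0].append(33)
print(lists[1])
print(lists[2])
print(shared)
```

Key concept: list of same reference.
Step by step:
`shared = [4, 9, 3]` → shared = [4, 9, 3]
`lists = [shared, shared, shared]` → lists = [[4, 9, 3], [4, 9, 3], [4, 9, 3]]
`lists[0].append(33)` → shared = [4, 9, 3, 33]; lists = [[4, 9, 3, 33], [4, 9, 3, 33], [4, 9, 3, 33]]
`print(lists[1])` → prints [4, 9, 3, 33]
`print(lists[2])` → prints [4, 9, 3, 33]
`print(shared)` → prints [4, 9, 3, 33]

Answer:
[4, 9, 3, 33]
[4, 9, 3, 33]
[4, 9, 3, 33]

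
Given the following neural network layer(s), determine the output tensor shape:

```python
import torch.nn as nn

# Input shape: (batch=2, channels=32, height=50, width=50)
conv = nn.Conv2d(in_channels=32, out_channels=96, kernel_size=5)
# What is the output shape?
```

Input: (2, 32, 50, 50) -> Output: (2, 96, 46, 46)

Answer: (2, 96, 46, 46)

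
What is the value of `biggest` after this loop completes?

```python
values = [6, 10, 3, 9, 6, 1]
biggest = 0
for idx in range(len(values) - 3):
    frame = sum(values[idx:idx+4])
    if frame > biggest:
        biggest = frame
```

Max sum of 4-element window in [6, 10, 3, 9, 6, 1]
`biggest` takes the values: 0 → 28

Answer: 28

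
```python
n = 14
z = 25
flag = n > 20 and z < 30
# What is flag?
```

Trace:
`n = 14` → n = 14
`z = 25` → z = 25
`flag = n > 20 and z < 30` → flag = False
So flag = False

Answer: False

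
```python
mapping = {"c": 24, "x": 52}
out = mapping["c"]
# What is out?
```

Trace:
`mapping = {"c": 24, "x": 52}` → mapping = {'c': 24, 'x': 52}
`out = mapping["c"]` → out = 24
So out = 24

Answer: 24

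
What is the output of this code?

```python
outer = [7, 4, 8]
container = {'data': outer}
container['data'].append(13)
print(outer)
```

Key concept: dict holds reference to list.
Step by step:
`outer = [7, 4, 8]` → outer = [7, 4, 8]
`container = {'data': outer}` → container = {'data': [7, 4, 8]}
`container['data'].append(13)` → outer = [7, 4, 8, 13]; container = {'data': [7, 4, 8, 13]}
`print(outer)` → prints [7, 4, 8, 13]

Answer: [7, 4, 8, 13]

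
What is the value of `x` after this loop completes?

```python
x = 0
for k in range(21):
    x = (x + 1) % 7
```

Increment mod 7, 21 times = 0
`x` takes the values: 0 → 1 → 2 → 3 → 4 → 5 → 6 → 0 → 1 → 2 → 3 → 4 → 5 → 6 → 0 → 1 → 2 → 3 → 4 → 5 → 6 → 0

Answer: 0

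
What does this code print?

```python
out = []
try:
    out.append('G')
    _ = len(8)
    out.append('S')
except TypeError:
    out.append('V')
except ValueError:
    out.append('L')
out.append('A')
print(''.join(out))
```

Execution trace: 'G' (try body) → 'V' (except TypeError) → 'A' (after the try/except). Output: GVA

Answer: GVA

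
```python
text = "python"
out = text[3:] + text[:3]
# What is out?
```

Trace:
`text = "python"` → text = 'python'
`out = text[3:] + text[:3]` → out = 'honpyt'
So out = 'honpyt'

Answer: 'honpyt'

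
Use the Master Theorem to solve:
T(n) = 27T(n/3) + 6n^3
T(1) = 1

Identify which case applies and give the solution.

a=27, b=3, f(n)=6n^3. log_3(27) = 3. Since c=3 = 3, Case 2 applies: T(n) = Θ(n^log_b(a) · log n) = O(n^3 log n).

Answer: O(n^3 log n) - Case 2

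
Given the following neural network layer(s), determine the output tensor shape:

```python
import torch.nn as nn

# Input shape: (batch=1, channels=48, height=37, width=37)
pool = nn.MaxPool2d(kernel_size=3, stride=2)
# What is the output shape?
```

Input: (1, 48, 37, 37) -> Output: (1, 48, 18, 18)

Answer: (1, 48, 18, 18)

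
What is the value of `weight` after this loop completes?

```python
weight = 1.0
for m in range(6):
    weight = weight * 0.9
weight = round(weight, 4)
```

Exponential decay: 1.0 * 0.9^6
`weight` takes the values: 1.0 → 0.9 → 0.81 → 0.729 → 0.6561 → 0.59049 → 0.531441 → 0.5314

Answer: 0.5314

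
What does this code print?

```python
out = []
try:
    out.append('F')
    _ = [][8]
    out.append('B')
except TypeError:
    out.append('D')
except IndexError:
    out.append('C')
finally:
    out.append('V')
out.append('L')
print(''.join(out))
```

Execution trace: 'F' (try body) → 'C' (except IndexError) → 'V' (finally) → 'L' (after the try/except). Output: FCVL

Answer: FCVL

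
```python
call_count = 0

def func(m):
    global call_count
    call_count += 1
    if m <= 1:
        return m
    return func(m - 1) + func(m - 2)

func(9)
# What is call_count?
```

Calls(m) = 1 + Calls(m-1) + Calls(m-2); Calls(0)=Calls(1)=1. For m=9 this gives 109.

Answer: 109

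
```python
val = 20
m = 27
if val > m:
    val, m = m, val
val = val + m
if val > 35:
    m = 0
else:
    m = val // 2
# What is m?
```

Trace:
`val = 20` → val = 20
`m = 27` → m = 27
`if val > m: ...` → val > m is False → no variable changes
`val = val + m` → val = 47
`if val > 35: ...` → val > 35 is True → m = 0
So m = 0

Answer: 0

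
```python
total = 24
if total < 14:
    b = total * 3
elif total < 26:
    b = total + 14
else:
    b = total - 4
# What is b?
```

Trace:
`total = 24` → total = 24
`if total < 14: ...` → total < 14 is False, total < 26 is True → b = 38
So b = 38

Answer: 38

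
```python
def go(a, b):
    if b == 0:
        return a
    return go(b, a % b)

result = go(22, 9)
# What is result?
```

go(22, 9) -> go(9, 4) -> go(4, 1) -> go(1, 0) -> 1

Answer: 1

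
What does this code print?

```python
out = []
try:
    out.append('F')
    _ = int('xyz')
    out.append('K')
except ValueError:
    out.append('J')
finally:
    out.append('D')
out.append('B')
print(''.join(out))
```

Execution trace: 'F' (try body) → 'J' (except ValueError) → 'D' (finally) → 'B' (after the try/except). Output: FJDB

Answer: FJDB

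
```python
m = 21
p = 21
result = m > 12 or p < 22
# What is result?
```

Trace:
`m = 21` → m = 21
`p = 21` → p = 21
`result = m > 12 or p < 22` → result = True
So result = True

Answer: True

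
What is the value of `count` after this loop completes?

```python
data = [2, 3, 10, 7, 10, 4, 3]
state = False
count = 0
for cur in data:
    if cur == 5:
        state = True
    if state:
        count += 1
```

Count elements after first 5 in [2, 3, 10, 7, 10, 4, 3]
`count` takes the values: 0

Answer: 0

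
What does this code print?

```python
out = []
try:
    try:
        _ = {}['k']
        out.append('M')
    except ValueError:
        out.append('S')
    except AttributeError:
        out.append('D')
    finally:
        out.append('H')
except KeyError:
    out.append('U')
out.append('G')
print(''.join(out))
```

Execution trace: 'H' (finally) → 'U' (outer except KeyError) → 'G' (after the try/except). Output: HUG

Answer: HUG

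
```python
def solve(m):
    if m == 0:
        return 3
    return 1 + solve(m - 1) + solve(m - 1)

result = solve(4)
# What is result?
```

solve(m) = 1 + 2·solve(m-1), solve(0)=3. Closed form: (3+1)·2^4 - 1 = 63.

Answer: 63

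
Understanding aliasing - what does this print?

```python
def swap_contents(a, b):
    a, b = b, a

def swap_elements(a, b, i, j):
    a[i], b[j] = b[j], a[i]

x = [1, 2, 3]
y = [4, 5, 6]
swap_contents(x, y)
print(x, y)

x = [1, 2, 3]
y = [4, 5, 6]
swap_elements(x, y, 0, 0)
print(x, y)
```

Key concept: parameter rebinding vs mutation.
Step by step:
`x = [1, 2, 3]` → x = [1, 2, 3]
`y = [4, 5, 6]` → y = [4, 5, 6]
`swap_contents(x, y)` → no visible change to tracked variables
`print(x, y)` → prints [1, 2, 3] [4, 5, 6]
`x = [1, 2, 3]` → x = [1, 2, 3]
`y = [4, 5, 6]` → y = [4, 5, 6]
`swap_elements(x, y, 0, 0)` → x = [4, 2, 3]; y = [1, 5, 6]
`print(x, y)` → prints [4, 2, 3] [1, 5, 6]

Answer:
[1, 2, 3] [4, 5, 6]
[4, 2, 3] [1, 5, 6]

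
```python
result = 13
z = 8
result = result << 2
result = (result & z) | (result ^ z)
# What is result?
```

Trace:
`result = 13` → result = 13
`z = 8` → z = 8
`result = result << 2` → result = 52
`result = (result & z) | (result ^ z)` → result = 60
So result = 60

Answer: 60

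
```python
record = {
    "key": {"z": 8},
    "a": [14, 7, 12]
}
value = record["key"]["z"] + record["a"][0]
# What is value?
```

Trace:
`record = { ...` → record = {'key': {'z': 8}, 'a': [14, 7, 12]}
`value = record["key"]["z"] + record["a"][0]` → value = 22
So value = 22

Answer: 22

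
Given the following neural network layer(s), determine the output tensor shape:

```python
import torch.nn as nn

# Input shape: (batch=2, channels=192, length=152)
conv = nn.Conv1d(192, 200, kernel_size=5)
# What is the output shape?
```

Input: (2, 192, 152) -> Output: (2, 200, 148)

Answer: (2, 200, 148)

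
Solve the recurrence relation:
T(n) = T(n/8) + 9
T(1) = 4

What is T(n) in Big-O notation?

Each step divides n by 8 and adds 9. After log_8(n) steps we reach T(1)=4. So T(n) = 9·log_8(n) + 4 = O(log n).

Answer: O(log n)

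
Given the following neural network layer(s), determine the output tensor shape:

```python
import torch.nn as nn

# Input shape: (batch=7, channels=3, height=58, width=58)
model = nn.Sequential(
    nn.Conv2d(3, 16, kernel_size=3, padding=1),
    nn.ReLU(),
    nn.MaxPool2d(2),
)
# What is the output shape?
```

Input: (7, 3, 58, 58) -> after Conv2d: (7, 16, 58, 58) -> after ReLU: (7, 16, 58, 58) -> Output: (7, 16, 29, 29)

Answer: (7, 16, 29, 29)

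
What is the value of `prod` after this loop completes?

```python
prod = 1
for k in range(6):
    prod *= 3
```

3^6 = 729
`prod` takes the values: 1 → 3 → 9 → 27 → 81 → 243 → 729

Answer: 729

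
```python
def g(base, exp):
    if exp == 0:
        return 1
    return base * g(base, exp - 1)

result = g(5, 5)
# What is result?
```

g(5, 5) = 5 * 5 * 5 * 5 * 5 = 3125

Answer: 3125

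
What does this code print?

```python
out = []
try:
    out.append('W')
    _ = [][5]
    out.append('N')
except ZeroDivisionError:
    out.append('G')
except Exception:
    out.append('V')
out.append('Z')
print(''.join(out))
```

Execution trace: 'W' (try body) → 'V' (except Exception) → 'Z' (after the try/except). Output: WVZ

Answer: WVZ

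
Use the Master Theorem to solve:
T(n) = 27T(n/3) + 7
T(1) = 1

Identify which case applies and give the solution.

a=27, b=3, f(n)=7. log_3(27) = 3. Since c=0 < 3, Case 1 applies: T(n) = Θ(n^log_b(a)) = O(n^3).

Answer: O(n^3) - Case 1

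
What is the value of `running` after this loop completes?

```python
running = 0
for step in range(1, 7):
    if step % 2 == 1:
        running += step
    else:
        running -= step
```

Add odd, subtract even
`running` takes the values: 0 → 1 → -1 → 2 → -2 → 3 → -3

Answer: -3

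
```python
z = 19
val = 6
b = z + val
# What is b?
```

Trace:
`z = 19` → z = 19
`val = 6` → val = 6
`b = z + val` → b = 25
So b = 25

Answer: 25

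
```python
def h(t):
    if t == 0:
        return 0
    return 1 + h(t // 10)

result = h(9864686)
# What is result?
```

Count of digits of 9864686: 7

Answer: 7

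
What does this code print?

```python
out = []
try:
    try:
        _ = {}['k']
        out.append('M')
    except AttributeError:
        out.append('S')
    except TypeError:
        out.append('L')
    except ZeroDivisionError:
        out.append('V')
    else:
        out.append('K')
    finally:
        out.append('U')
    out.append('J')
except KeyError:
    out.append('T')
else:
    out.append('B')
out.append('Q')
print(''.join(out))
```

Execution trace: 'U' (inner finally) → 'T' (except KeyError) → 'Q' (after the try/except). Output: UTQ

Answer: UTQ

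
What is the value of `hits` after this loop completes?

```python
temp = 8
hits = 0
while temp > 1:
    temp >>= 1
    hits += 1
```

Count right shifts until 1
`hits` takes the values: 0 → 1 → 2 → 3

Answer: 3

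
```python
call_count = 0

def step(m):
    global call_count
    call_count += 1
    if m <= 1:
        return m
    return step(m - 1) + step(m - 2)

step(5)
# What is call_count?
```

Calls(m) = 1 + Calls(m-1) + Calls(m-2); Calls(0)=Calls(1)=1. For m=5 this gives 15.

Answer: 15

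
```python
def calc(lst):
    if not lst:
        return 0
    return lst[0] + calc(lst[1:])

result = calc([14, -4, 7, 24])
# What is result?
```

14 + (-4) + 7 + 24 + 0 = 41

Answer: 41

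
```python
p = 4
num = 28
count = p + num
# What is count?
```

Trace:
`p = 4` → p = 4
`num = 28` → num = 28
`count = p + num` → count = 32
So count = 32

Answer: 32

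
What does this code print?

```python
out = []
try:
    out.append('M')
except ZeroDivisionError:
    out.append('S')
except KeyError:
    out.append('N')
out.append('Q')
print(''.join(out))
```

Execution trace: 'M' (try body, no exception) → 'Q' (after the try/except). Output: MQ

Answer: MQ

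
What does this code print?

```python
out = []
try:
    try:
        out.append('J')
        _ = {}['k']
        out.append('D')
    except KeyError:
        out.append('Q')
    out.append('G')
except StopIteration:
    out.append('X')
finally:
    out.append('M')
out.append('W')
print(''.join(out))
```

Execution trace: 'J' (inner try body) → 'Q' (inner except KeyError) → 'G' (try body, no exception) → 'M' (finally) → 'W' (after the try/except). Output: JQGMW

Answer: JQGMW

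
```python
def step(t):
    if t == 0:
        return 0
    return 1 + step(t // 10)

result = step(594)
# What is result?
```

Count of digits of 594: 3

Answer: 3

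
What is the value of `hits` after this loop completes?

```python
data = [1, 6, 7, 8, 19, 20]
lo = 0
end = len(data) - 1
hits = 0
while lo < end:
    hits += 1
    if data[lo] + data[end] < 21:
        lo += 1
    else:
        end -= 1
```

Steps to find pair summing to 21
`hits` takes the values: 0 → 1 → 2 → 3 → 4 → 5

Answer: 5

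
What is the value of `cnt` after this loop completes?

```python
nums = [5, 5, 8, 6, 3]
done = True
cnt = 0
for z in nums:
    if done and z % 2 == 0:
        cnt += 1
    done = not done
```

Count even values at even positions
`cnt` takes the values: 0 → 1

Answer: 1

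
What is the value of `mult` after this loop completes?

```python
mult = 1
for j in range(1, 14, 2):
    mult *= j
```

Product of 1, 3, 5, ... up to 13
`mult` takes the values: 1 → 3 → 15 → 105 → 945 → 10395 → 135135

Answer: 135135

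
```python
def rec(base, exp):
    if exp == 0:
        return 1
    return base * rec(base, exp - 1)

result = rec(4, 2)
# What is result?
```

rec(4, 2) = 4 * 4 = 16

Answer: 16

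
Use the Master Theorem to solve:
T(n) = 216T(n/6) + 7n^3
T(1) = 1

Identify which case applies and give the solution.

a=216, b=6, f(n)=7n^3. log_6(216) = 3. Since c=3 = 3, Case 2 applies: T(n) = Θ(n^log_b(a) · log n) = O(n^3 log n).

Answer: O(n^3 log n) - Case 2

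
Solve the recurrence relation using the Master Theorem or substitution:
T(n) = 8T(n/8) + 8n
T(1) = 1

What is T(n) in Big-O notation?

By Master Theorem: a=8, b=8, f(n)=8n. Since log_8(8) = 1 and f(n) = Θ(n^1), Case 2 applies. T(n) = O(n log n).

Answer: O(n log n)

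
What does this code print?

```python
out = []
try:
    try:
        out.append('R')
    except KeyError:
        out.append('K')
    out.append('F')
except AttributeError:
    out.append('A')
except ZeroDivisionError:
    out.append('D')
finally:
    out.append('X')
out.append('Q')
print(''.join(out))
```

Execution trace: 'R' (inner try body, no exception) → 'F' (try body, no exception) → 'X' (finally) → 'Q' (after the try/except). Output: RFXQ

Answer: RFXQ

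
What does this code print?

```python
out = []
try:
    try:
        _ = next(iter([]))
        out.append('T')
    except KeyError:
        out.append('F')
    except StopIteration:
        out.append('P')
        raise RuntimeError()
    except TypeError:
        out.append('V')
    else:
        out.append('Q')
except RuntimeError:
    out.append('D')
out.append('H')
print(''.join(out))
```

Execution trace: 'P' (inner except StopIteration) → 'D' (outer except RuntimeError) → 'H' (after the try/except). Output: PDH

Answer: PDH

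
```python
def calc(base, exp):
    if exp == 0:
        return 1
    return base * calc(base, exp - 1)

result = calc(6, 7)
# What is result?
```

calc(6, 7) = 6 * 6 * 6 * 6 * 6 * 6 * 6 = 279936

Answer: 279936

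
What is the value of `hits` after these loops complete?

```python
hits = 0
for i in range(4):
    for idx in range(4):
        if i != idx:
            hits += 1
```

4² - 4 (exclude diagonal)
`hits` takes the values: 0 → 1 → 2 → 3 → 4 → 5 → 6 → 7 → 8 → 9 → 10 → 11 → 12

Answer: 12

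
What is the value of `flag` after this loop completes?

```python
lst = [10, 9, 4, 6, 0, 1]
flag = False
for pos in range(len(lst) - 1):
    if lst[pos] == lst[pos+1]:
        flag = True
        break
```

Check consecutive duplicates in [10, 9, 4, 6, 0, 1]
`flag` takes the values: False

Answer: False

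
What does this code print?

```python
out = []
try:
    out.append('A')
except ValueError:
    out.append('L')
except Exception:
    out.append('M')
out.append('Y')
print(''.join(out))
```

Execution trace: 'A' (try body, no exception) → 'Y' (after the try/except). Output: AY

Answer: AY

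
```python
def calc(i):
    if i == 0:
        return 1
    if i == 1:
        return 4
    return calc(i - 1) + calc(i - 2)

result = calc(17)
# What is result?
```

Build up from base cases: calc(0)=1, calc(1)=4, calc(2)=5, calc(3)=9, calc(4)=14, calc(5)=23, calc(6)=37, ..., calc(17)=7375

Answer: 7375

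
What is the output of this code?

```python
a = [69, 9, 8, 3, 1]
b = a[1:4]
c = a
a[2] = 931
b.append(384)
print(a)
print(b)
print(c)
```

Key concept: slice vs alias.
Step by step:
`a = [69, 9, 8, 3, 1]` → a = [69, 9, 8, 3, 1]
`b = a[1:4]` → b = [9, 8, 3]
`c = a` → c = [69, 9, 8, 3, 1] (same object as a)
`a[2] = 931` → a = [69, 9, 931, 3, 1] (same object as c); c = [69, 9, 931, 3, 1] (same object as a)
`b.append(384)` → b = [9, 8, 3, 384]
`print(a)` → prints [69, 9, 931, 3, 1]
`print(b)` → prints [9, 8, 3, 384]
`print(c)` → prints [69, 9, 931, 3, 1]

Answer:
[69, 9, 931, 3, 1]
[9, 8, 3, 384]
[69, 9, 931, 3, 1]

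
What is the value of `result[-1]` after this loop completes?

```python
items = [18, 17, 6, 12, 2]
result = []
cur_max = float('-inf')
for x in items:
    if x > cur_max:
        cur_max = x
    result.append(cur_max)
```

Running max ends at 18
`result` takes the values: [] → [18] → [18, 18] → [18, 18, 18] → [18, 18, 18, 18] → [18, 18, 18, 18, 18]
So `result[-1]` = 18

Answer: 18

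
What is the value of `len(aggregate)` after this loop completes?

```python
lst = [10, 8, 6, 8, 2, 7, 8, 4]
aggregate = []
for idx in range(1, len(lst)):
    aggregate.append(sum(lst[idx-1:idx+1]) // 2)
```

Number of 2-element averages
`aggregate` takes the values: [] → [9] → [9, 7] → [9, 7, 7] → [9, 7, 7, 5] → [9, 7, 7, 5, 4] → [9, 7, 7, 5, 4, 7] → [9, 7, 7, 5, 4, 7, 6]
So `len(aggregate)` = 7

Answer: 7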